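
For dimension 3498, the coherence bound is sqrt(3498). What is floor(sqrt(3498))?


59^2 = 3481 <= 3498 < 3600 = 60^2, so 59 <= sqrt(3498) < 60.
floor(sqrt(3498)) = 59.

59


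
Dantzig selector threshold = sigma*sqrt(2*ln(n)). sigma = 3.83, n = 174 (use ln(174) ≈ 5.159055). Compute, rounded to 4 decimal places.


ln(174) ≈ 5.159055.
2*ln(n) ≈ 10.31811.
sqrt(2*ln(n)) ≈ sqrt(10.31811) ≈ 3.212182.
threshold ≈ 3.83*3.212182 = 12.30265706 ≈ 12.3027.

12.3027


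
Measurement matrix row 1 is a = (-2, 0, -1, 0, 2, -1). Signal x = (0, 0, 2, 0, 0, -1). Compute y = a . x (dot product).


Non-zero terms: ['-1*2', '-1*-1']
Products: [-2, 1]
y = sum = -1.

-1


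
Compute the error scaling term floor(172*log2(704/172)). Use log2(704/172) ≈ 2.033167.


log2(n/k) = log2(704/172) ≈ 2.033167.
k*log2(n/k) ≈ 172*2.033167 = 349.704724.
floor(349.704724) = 349.

349


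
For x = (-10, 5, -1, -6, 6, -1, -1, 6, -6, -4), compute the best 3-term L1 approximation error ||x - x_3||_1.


Sorted |x_i| descending: [10, 6, 6, 6, 6, 5, 4, 1, 1, 1]
Keep top 3: [10, 6, 6]
Tail entries: [6, 6, 5, 4, 1, 1, 1]
L1 error = sum of tail = 24.

24


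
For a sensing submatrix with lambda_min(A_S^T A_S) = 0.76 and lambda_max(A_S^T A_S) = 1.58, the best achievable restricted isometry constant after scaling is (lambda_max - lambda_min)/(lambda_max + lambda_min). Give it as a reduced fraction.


lambda_max - lambda_min = 1.58 - 0.76 = 0.82.
lambda_max + lambda_min = 1.58 + 0.76 = 2.34.
delta = 0.82/2.34 = 82/234 = 41/117.

41/117


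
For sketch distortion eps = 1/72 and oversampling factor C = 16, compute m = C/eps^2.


1/eps = 72.
(1/eps)^2 = 5184.
m = 16*5184 = 82944.

82944


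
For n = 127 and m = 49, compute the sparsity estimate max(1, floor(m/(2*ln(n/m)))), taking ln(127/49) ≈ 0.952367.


n/m = 127/49.
ln(n/m) ≈ 0.952367.
2*ln(n/m) ≈ 1.904734.
m/(2*ln(n/m)) ≈ 49/1.904734 ≈ 25.7254.
floor = 25.
k_max = max(1, 25) = 25.

25


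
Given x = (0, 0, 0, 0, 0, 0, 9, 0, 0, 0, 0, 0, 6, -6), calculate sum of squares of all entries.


Non-zero entries: [(6, 9), (12, 6), (13, -6)]
Squares: [81, 36, 36]
||x||_2^2 = sum = 153.

153


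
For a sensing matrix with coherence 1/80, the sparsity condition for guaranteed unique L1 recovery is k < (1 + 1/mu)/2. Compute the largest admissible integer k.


1/mu = 80.
1 + 1/mu = 81.
(1 + 1/mu)/2 = 40.5 is not an integer, so k_max = floor(40.5) = 40.

40


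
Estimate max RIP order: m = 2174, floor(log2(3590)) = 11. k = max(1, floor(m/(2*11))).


floor(log2(3590)) = 11.
2*11 = 22.
m/(2*floor(log2(n))) = 2174/22 ≈ 98.8182.
floor = 98.
k = max(1, 98) = 98.

98


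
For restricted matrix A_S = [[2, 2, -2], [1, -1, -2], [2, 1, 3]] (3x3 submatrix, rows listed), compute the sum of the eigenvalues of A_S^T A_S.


Sum of eigenvalues of A_S^T A_S = trace(A_S^T A_S) = sum of squared column norms of A_S.
A_S^T A_S diagonal: [9, 6, 17].
trace = 9 + 6 + 17 = 32.

32


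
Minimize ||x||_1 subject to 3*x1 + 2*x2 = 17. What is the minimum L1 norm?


Axis intercepts:
  x1 = 17/3, x2 = 0: L1 = 17/3
  x1 = 0, x2 = 17/2: L1 = 17/2
x* = (17/3, 0)
||x*||_1 = 17/3.

17/3


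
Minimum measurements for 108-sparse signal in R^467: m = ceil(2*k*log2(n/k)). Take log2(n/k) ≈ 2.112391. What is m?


log2(n/k) = log2(467/108) ≈ 2.112391.
2*k*log2(n/k) ≈ 2*108*2.112391 = 456.276456.
m = ceil(456.276456) = 457.

457


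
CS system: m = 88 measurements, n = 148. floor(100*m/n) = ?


100*m/n = 100*88/148 ≈ 59.4595.
floor = 59.

59


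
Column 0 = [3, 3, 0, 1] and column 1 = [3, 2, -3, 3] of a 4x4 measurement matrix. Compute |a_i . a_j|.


Inner product: 3*3 + 3*2 + 0*-3 + 1*3
Products: [9, 6, 0, 3]
Sum = 18.
|dot| = 18.

18


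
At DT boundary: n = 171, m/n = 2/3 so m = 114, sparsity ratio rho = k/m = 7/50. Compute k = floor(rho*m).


m = 2/3*171 = 114.
rho = 7/50.
rho*m = 7/50*114 = 15.96.
k = floor(15.96) = 15.

15


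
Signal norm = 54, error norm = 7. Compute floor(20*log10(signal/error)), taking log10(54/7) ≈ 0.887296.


||x||/||e|| = 54/7.
log10(54/7) ≈ 0.887296.
20*log10(||x||/||e||) ≈ 20*0.887296 = 17.74592.
floor(17.74592) = 17.

17


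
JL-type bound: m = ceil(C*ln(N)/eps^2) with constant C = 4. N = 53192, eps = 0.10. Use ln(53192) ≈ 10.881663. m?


ln(53192) ≈ 10.881663.
eps^2 = 0.10^2 = 0.01.
C*ln(N)/eps^2 ≈ 4*10.881663/0.01 ≈ 4352.6652.
m = ceil(4352.6652) = 4353.

4353


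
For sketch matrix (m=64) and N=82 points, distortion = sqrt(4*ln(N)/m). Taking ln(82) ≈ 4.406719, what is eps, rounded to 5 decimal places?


ln(82) ≈ 4.406719.
4*ln(N)/m ≈ 4*4.406719/64 ≈ 0.27541994.
eps = sqrt(0.27541994) ≈ 0.5248047 ≈ 0.52480.

0.52480


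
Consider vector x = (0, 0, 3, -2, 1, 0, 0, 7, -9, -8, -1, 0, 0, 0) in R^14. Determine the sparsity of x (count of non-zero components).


Non-zero positions: [2, 3, 4, 7, 8, 9, 10].
Sparsity = 7.

7


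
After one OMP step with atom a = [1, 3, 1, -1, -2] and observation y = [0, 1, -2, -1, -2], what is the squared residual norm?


a^T a = 16.
a^T y = 6.
coeff = 6/16 = 3/8.
||r||^2 = 31/4.

31/4


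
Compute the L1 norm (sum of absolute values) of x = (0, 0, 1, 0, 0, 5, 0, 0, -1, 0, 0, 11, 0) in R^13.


Non-zero entries: [(2, 1), (5, 5), (8, -1), (11, 11)]
Absolute values: [1, 5, 1, 11]
||x||_1 = sum = 18.

18


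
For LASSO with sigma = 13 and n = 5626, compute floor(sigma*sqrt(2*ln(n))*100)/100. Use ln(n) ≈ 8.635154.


ln(5626) ≈ 8.635154.
2*ln(n) ≈ 17.270308.
sqrt(2*ln(n)) ≈ sqrt(17.270308) ≈ 4.155756.
lambda ≈ 13*4.155756 = 54.024828.
floor(lambda*100)/100 = 54.02.

54.02


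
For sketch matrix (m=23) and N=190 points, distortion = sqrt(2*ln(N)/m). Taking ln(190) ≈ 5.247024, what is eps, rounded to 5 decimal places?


ln(190) ≈ 5.247024.
2*ln(N)/m ≈ 2*5.247024/23 ≈ 0.45626296.
eps = sqrt(0.45626296) ≈ 0.6754724 ≈ 0.67547.

0.67547


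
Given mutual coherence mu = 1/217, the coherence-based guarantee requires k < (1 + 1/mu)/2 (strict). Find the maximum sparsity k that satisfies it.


1/mu = 217.
1 + 1/mu = 218.
(1 + 1/mu)/2 = 109 is an integer and the inequality is strict, so k_max = 109 - 1 = 108.

108


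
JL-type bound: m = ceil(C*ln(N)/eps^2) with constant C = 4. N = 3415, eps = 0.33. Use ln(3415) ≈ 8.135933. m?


ln(3415) ≈ 8.135933.
eps^2 = 0.33^2 = 0.1089.
C*ln(N)/eps^2 ≈ 4*8.135933/0.1089 ≈ 298.8405.
m = ceil(298.8405) = 299.

299


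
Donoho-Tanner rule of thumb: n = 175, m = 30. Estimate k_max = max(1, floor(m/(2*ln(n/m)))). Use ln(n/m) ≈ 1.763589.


n/m = 175/30 = 35/6.
ln(n/m) ≈ 1.763589.
2*ln(n/m) ≈ 3.527178.
m/(2*ln(n/m)) ≈ 30/3.527178 ≈ 8.5054.
floor = 8.
k_max = max(1, 8) = 8.

8


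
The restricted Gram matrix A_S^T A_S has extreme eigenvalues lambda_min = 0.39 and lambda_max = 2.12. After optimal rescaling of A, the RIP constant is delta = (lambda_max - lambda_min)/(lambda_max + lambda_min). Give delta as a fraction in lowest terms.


lambda_max - lambda_min = 2.12 - 0.39 = 1.73.
lambda_max + lambda_min = 2.12 + 0.39 = 2.51.
delta = 1.73/2.51 = 173/251.

173/251


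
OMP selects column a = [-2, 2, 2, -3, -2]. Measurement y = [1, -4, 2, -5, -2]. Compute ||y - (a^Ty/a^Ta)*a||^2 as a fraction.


a^T a = 25.
a^T y = 13.
coeff = 13/25 = 13/25.
||r||^2 = 1081/25.

1081/25


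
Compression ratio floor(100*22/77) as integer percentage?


100*m/n = 100*22/77 ≈ 28.5714.
floor = 28.

28


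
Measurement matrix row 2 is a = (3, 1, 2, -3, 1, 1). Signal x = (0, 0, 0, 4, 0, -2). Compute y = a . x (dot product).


Non-zero terms: ['-3*4', '1*-2']
Products: [-12, -2]
y = sum = -14.

-14


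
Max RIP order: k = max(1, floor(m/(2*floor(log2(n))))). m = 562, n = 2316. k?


floor(log2(2316)) = 11.
2*11 = 22.
m/(2*floor(log2(n))) = 562/22 ≈ 25.5455.
floor = 25.
k = max(1, 25) = 25.

25


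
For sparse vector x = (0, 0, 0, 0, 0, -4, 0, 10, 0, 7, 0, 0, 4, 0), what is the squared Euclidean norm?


Non-zero entries: [(5, -4), (7, 10), (9, 7), (12, 4)]
Squares: [16, 100, 49, 16]
||x||_2^2 = sum = 181.

181


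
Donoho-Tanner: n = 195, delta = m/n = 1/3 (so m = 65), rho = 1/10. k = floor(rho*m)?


m = 1/3*195 = 65.
rho = 1/10.
rho*m = 1/10*65 = 6.5.
k = floor(6.5) = 6.

6


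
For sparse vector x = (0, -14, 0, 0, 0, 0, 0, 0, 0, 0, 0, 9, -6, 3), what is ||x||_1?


Non-zero entries: [(1, -14), (11, 9), (12, -6), (13, 3)]
Absolute values: [14, 9, 6, 3]
||x||_1 = sum = 32.

32


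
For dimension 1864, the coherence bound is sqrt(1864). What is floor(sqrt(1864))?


43^2 = 1849 <= 1864 < 1936 = 44^2, so 43 <= sqrt(1864) < 44.
floor(sqrt(1864)) = 43.

43


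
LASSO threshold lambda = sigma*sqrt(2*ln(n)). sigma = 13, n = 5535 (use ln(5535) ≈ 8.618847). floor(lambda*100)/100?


ln(5535) ≈ 8.618847.
2*ln(n) ≈ 17.237694.
sqrt(2*ln(n)) ≈ sqrt(17.237694) ≈ 4.15183.
lambda ≈ 13*4.15183 = 53.97379.
floor(lambda*100)/100 = 53.97.

53.97


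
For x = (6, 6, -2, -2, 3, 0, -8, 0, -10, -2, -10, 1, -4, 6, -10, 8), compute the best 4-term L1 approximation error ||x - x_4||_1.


Sorted |x_i| descending: [10, 10, 10, 8, 8, 6, 6, 6, 4, 3, 2, 2, 2, 1, 0, 0]
Keep top 4: [10, 10, 10, 8]
Tail entries: [8, 6, 6, 6, 4, 3, 2, 2, 2, 1, 0, 0]
L1 error = sum of tail = 40.

40


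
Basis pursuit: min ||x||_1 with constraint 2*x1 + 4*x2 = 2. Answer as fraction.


Axis intercepts:
  x1 = 1, x2 = 0: L1 = 1
  x1 = 0, x2 = 1/2: L1 = 1/2
x* = (0, 1/2)
||x*||_1 = 1/2.

1/2


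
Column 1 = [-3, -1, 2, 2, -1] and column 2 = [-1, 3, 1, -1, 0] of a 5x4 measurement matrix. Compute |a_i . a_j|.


Inner product: -3*-1 + -1*3 + 2*1 + 2*-1 + -1*0
Products: [3, -3, 2, -2, 0]
Sum = 0.
|dot| = 0.

0


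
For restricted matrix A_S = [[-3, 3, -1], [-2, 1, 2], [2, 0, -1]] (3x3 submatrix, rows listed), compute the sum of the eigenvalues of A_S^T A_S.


Sum of eigenvalues of A_S^T A_S = trace(A_S^T A_S) = sum of squared column norms of A_S.
A_S^T A_S diagonal: [17, 10, 6].
trace = 17 + 10 + 6 = 33.

33


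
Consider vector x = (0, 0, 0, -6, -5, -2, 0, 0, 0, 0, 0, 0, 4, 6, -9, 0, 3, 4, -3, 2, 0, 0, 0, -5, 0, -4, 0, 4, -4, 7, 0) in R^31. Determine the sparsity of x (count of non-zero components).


Non-zero positions: [3, 4, 5, 12, 13, 14, 16, 17, 18, 19, 23, 25, 27, 28, 29].
Sparsity = 15.

15


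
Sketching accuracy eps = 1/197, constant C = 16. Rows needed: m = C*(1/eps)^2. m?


1/eps = 197.
(1/eps)^2 = 38809.
m = 16*38809 = 620944.

620944


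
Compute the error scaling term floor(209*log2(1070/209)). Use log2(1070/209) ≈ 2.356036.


log2(n/k) = log2(1070/209) ≈ 2.356036.
k*log2(n/k) ≈ 209*2.356036 = 492.411524.
floor(492.411524) = 492.

492


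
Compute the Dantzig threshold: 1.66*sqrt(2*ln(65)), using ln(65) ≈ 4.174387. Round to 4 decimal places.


ln(65) ≈ 4.174387.
2*ln(n) ≈ 8.348774.
sqrt(2*ln(n)) ≈ sqrt(8.348774) ≈ 2.889425.
threshold ≈ 1.66*2.889425 = 4.7964455 ≈ 4.7964.

4.7964


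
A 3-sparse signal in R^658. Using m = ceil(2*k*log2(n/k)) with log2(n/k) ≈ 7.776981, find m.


log2(n/k) = log2(658/3) ≈ 7.776981.
2*k*log2(n/k) ≈ 2*3*7.776981 = 46.661886.
m = ceil(46.661886) = 47.

47


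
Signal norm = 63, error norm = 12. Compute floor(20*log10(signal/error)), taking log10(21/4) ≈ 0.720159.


||x||/||e|| = 63/12 = 21/4.
log10(21/4) ≈ 0.720159.
20*log10(||x||/||e||) ≈ 20*0.720159 = 14.40318.
floor(14.40318) = 14.

14


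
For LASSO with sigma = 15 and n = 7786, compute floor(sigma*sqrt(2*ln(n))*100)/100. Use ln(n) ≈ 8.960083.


ln(7786) ≈ 8.960083.
2*ln(n) ≈ 17.920166.
sqrt(2*ln(n)) ≈ sqrt(17.920166) ≈ 4.233222.
lambda ≈ 15*4.233222 = 63.49833.
floor(lambda*100)/100 = 63.49.

63.49


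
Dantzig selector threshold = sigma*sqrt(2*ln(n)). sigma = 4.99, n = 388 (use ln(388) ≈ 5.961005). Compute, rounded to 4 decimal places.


ln(388) ≈ 5.961005.
2*ln(n) ≈ 11.92201.
sqrt(2*ln(n)) ≈ sqrt(11.92201) ≈ 3.452826.
threshold ≈ 4.99*3.452826 = 17.22960174 ≈ 17.2296.

17.2296


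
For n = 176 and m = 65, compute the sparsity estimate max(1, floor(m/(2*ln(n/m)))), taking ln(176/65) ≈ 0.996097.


n/m = 176/65.
ln(n/m) ≈ 0.996097.
2*ln(n/m) ≈ 1.992194.
m/(2*ln(n/m)) ≈ 65/1.992194 ≈ 32.6273.
floor = 32.
k_max = max(1, 32) = 32.

32


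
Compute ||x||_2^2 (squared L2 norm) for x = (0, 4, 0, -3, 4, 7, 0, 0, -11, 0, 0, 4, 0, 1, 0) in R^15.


Non-zero entries: [(1, 4), (3, -3), (4, 4), (5, 7), (8, -11), (11, 4), (13, 1)]
Squares: [16, 9, 16, 49, 121, 16, 1]
||x||_2^2 = sum = 228.

228


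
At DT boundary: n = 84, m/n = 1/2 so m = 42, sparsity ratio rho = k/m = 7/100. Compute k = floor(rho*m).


m = 1/2*84 = 42.
rho = 7/100.
rho*m = 7/100*42 = 2.94.
k = floor(2.94) = 2.

2


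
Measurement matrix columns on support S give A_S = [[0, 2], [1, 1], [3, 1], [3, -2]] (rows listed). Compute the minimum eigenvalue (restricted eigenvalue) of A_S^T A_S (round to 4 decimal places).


A_S^T A_S = [[19, -2], [-2, 10]].
trace = 29.
det = 186.
disc = trace^2 - 4*det = 841 - 4*186 = 97.
sqrt(97) ≈ 9.848858.
lam_min = (29 - sqrt(97))/2 ≈ (29 - 9.848858)/2 = 9.575571 ≈ 9.5756.

9.5756


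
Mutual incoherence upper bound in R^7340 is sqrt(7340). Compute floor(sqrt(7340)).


85^2 = 7225 <= 7340 < 7396 = 86^2, so 85 <= sqrt(7340) < 86.
floor(sqrt(7340)) = 85.

85


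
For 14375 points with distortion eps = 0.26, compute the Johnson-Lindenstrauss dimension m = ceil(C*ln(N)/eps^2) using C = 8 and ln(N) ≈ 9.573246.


ln(14375) ≈ 9.573246.
eps^2 = 0.26^2 = 0.0676.
C*ln(N)/eps^2 ≈ 8*9.573246/0.0676 ≈ 1132.9285.
m = ceil(1132.9285) = 1133.

1133


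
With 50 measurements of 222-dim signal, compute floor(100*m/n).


100*m/n = 100*50/222 ≈ 22.5225.
floor = 22.

22


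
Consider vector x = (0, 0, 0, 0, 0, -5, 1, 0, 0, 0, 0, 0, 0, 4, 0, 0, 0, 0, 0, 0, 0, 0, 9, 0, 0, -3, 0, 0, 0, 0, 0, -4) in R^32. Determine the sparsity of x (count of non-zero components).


Non-zero positions: [5, 6, 13, 22, 25, 31].
Sparsity = 6.

6


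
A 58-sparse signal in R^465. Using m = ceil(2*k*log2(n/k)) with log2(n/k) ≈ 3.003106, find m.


log2(n/k) = log2(465/58) ≈ 3.003106.
2*k*log2(n/k) ≈ 2*58*3.003106 = 348.360296.
m = ceil(348.360296) = 349.

349


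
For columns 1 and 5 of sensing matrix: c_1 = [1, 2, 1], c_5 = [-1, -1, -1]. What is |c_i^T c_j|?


Inner product: 1*-1 + 2*-1 + 1*-1
Products: [-1, -2, -1]
Sum = -4.
|dot| = 4.

4


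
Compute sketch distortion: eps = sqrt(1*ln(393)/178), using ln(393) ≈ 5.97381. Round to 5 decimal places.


ln(393) ≈ 5.97381.
1*ln(N)/m ≈ 1*5.97381/178 ≈ 0.03356073.
eps = sqrt(0.03356073) ≈ 0.1831959 ≈ 0.18320.

0.18320


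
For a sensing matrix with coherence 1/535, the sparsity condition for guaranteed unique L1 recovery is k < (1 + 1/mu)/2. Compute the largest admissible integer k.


1/mu = 535.
1 + 1/mu = 536.
(1 + 1/mu)/2 = 268 is an integer and the inequality is strict, so k_max = 268 - 1 = 267.

267


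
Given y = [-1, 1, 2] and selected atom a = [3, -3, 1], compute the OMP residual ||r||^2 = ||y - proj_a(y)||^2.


a^T a = 19.
a^T y = -4.
coeff = -4/19 = -4/19.
||r||^2 = 98/19.

98/19


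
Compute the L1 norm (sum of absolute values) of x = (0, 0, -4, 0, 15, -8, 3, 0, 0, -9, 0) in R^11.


Non-zero entries: [(2, -4), (4, 15), (5, -8), (6, 3), (9, -9)]
Absolute values: [4, 15, 8, 3, 9]
||x||_1 = sum = 39.

39


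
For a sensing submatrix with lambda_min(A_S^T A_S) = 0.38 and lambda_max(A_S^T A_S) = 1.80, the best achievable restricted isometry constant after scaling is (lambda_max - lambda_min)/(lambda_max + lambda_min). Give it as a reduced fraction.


lambda_max - lambda_min = 1.80 - 0.38 = 1.42.
lambda_max + lambda_min = 1.80 + 0.38 = 2.18.
delta = 1.42/2.18 = 142/218 = 71/109.

71/109


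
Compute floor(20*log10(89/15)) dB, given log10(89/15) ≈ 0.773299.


||x||/||e|| = 89/15.
log10(89/15) ≈ 0.773299.
20*log10(||x||/||e||) ≈ 20*0.773299 = 15.46598.
floor(15.46598) = 15.

15


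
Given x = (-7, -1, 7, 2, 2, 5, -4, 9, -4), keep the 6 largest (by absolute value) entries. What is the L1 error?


Sorted |x_i| descending: [9, 7, 7, 5, 4, 4, 2, 2, 1]
Keep top 6: [9, 7, 7, 5, 4, 4]
Tail entries: [2, 2, 1]
L1 error = sum of tail = 5.

5


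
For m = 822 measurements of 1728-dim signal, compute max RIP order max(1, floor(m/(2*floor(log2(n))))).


floor(log2(1728)) = 10.
2*10 = 20.
m/(2*floor(log2(n))) = 822/20 ≈ 41.1.
floor = 41.
k = max(1, 41) = 41.

41


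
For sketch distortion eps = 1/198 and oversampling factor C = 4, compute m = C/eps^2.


1/eps = 198.
(1/eps)^2 = 39204.
m = 4*39204 = 156816.

156816


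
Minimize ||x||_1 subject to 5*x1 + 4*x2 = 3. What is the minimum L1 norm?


Axis intercepts:
  x1 = 3/5, x2 = 0: L1 = 3/5
  x1 = 0, x2 = 3/4: L1 = 3/4
x* = (3/5, 0)
||x*||_1 = 3/5.

3/5


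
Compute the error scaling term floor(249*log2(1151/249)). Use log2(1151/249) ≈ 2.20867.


log2(n/k) = log2(1151/249) ≈ 2.20867.
k*log2(n/k) ≈ 249*2.20867 = 549.95883.
floor(549.95883) = 549.

549


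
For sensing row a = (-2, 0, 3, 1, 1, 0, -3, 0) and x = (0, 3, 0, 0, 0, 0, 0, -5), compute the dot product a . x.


Non-zero terms: ['0*3', '0*-5']
Products: [0, 0]
y = sum = 0.

0


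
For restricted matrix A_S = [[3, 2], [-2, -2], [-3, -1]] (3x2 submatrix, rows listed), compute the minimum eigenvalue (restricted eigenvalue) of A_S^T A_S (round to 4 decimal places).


A_S^T A_S = [[22, 13], [13, 9]].
trace = 31.
det = 29.
disc = trace^2 - 4*det = 961 - 4*29 = 845.
sqrt(845) ≈ 29.068884.
lam_min = (31 - sqrt(845))/2 ≈ (31 - 29.068884)/2 = 0.965558 ≈ 0.9656.

0.9656


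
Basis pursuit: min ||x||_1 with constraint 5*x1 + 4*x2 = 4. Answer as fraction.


Axis intercepts:
  x1 = 4/5, x2 = 0: L1 = 4/5
  x1 = 0, x2 = 1: L1 = 1
x* = (4/5, 0)
||x*||_1 = 4/5.

4/5


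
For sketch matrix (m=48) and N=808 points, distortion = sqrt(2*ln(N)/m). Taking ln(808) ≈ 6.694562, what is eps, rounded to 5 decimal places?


ln(808) ≈ 6.694562.
2*ln(N)/m ≈ 2*6.694562/48 ≈ 0.27894008.
eps = sqrt(0.27894008) ≈ 0.5281478 ≈ 0.52815.

0.52815


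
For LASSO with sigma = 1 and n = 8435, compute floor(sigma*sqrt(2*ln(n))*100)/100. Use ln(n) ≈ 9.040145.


ln(8435) ≈ 9.040145.
2*ln(n) ≈ 18.08029.
sqrt(2*ln(n)) ≈ sqrt(18.08029) ≈ 4.252092.
lambda ≈ 1*4.252092 = 4.252092.
floor(lambda*100)/100 = 4.25.

4.25


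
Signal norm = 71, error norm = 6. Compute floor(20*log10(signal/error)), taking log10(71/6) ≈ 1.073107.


||x||/||e|| = 71/6.
log10(71/6) ≈ 1.073107.
20*log10(||x||/||e||) ≈ 20*1.073107 = 21.46214.
floor(21.46214) = 21.

21


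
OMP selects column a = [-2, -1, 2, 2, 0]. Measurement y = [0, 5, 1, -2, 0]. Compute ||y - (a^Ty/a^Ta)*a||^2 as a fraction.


a^T a = 13.
a^T y = -7.
coeff = -7/13 = -7/13.
||r||^2 = 341/13.

341/13


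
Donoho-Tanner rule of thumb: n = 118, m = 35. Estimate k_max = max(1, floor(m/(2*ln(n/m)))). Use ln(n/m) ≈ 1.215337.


n/m = 118/35.
ln(n/m) ≈ 1.215337.
2*ln(n/m) ≈ 2.430674.
m/(2*ln(n/m)) ≈ 35/2.430674 ≈ 14.3993.
floor = 14.
k_max = max(1, 14) = 14.

14


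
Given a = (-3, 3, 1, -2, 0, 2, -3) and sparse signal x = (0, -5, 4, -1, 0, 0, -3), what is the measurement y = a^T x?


Non-zero terms: ['3*-5', '1*4', '-2*-1', '-3*-3']
Products: [-15, 4, 2, 9]
y = sum = 0.

0


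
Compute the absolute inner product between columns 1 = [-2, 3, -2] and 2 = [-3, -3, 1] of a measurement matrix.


Inner product: -2*-3 + 3*-3 + -2*1
Products: [6, -9, -2]
Sum = -5.
|dot| = 5.

5


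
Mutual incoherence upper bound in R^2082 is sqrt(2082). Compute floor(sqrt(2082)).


45^2 = 2025 <= 2082 < 2116 = 46^2, so 45 <= sqrt(2082) < 46.
floor(sqrt(2082)) = 45.

45


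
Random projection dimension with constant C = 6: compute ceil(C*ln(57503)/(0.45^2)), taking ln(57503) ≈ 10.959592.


ln(57503) ≈ 10.959592.
eps^2 = 0.45^2 = 0.2025.
C*ln(N)/eps^2 ≈ 6*10.959592/0.2025 ≈ 324.7287.
m = ceil(324.7287) = 325.

325


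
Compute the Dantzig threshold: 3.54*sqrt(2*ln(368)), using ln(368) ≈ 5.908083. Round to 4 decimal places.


ln(368) ≈ 5.908083.
2*ln(n) ≈ 11.816166.
sqrt(2*ln(n)) ≈ sqrt(11.816166) ≈ 3.437465.
threshold ≈ 3.54*3.437465 = 12.1686261 ≈ 12.1686.

12.1686


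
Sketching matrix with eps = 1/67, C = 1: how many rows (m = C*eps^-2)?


1/eps = 67.
(1/eps)^2 = 4489.
m = 1*4489 = 4489.

4489


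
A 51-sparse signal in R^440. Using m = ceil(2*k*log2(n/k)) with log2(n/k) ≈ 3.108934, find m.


log2(n/k) = log2(440/51) ≈ 3.108934.
2*k*log2(n/k) ≈ 2*51*3.108934 = 317.111268.
m = ceil(317.111268) = 318.

318


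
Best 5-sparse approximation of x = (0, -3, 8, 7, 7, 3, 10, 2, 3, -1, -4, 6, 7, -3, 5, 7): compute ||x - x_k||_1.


Sorted |x_i| descending: [10, 8, 7, 7, 7, 7, 6, 5, 4, 3, 3, 3, 3, 2, 1, 0]
Keep top 5: [10, 8, 7, 7, 7]
Tail entries: [7, 6, 5, 4, 3, 3, 3, 3, 2, 1, 0]
L1 error = sum of tail = 37.

37


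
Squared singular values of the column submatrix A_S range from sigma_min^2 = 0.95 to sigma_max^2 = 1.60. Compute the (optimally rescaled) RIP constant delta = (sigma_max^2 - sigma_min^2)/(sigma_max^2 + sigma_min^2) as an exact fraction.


lambda_max - lambda_min = 1.60 - 0.95 = 0.65.
lambda_max + lambda_min = 1.60 + 0.95 = 2.55.
delta = 0.65/2.55 = 65/255 = 13/51.

13/51


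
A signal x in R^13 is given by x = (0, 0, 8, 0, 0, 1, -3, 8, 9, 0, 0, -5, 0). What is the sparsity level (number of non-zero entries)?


Non-zero positions: [2, 5, 6, 7, 8, 11].
Sparsity = 6.

6


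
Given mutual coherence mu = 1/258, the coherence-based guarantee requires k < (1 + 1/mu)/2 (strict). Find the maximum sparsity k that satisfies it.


1/mu = 258.
1 + 1/mu = 259.
(1 + 1/mu)/2 = 129.5 is not an integer, so k_max = floor(129.5) = 129.

129


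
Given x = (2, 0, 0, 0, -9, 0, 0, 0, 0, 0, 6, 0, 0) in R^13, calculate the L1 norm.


Non-zero entries: [(0, 2), (4, -9), (10, 6)]
Absolute values: [2, 9, 6]
||x||_1 = sum = 17.

17


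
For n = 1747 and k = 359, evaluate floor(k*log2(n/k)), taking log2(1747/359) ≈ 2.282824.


log2(n/k) = log2(1747/359) ≈ 2.282824.
k*log2(n/k) ≈ 359*2.282824 = 819.533816.
floor(819.533816) = 819.

819


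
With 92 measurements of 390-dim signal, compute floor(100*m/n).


100*m/n = 100*92/390 ≈ 23.5897.
floor = 23.

23


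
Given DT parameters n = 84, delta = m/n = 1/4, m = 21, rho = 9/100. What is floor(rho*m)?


m = 1/4*84 = 21.
rho = 9/100.
rho*m = 9/100*21 = 1.89.
k = floor(1.89) = 1.

1


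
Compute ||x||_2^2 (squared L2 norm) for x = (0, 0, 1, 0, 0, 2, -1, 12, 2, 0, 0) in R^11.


Non-zero entries: [(2, 1), (5, 2), (6, -1), (7, 12), (8, 2)]
Squares: [1, 4, 1, 144, 4]
||x||_2^2 = sum = 154.

154


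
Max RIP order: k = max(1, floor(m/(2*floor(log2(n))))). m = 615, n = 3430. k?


floor(log2(3430)) = 11.
2*11 = 22.
m/(2*floor(log2(n))) = 615/22 ≈ 27.9545.
floor = 27.
k = max(1, 27) = 27.

27


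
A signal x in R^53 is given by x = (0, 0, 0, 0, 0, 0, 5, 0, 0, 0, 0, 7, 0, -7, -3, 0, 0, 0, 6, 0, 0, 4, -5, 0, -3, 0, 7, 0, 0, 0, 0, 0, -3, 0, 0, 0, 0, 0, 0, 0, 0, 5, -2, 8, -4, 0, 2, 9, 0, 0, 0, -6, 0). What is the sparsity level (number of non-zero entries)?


Non-zero positions: [6, 11, 13, 14, 18, 21, 22, 24, 26, 32, 41, 42, 43, 44, 46, 47, 51].
Sparsity = 17.

17


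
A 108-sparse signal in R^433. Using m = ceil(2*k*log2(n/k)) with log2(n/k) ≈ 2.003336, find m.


log2(n/k) = log2(433/108) ≈ 2.003336.
2*k*log2(n/k) ≈ 2*108*2.003336 = 432.720576.
m = ceil(432.720576) = 433.

433


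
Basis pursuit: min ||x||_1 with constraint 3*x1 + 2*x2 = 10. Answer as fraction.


Axis intercepts:
  x1 = 10/3, x2 = 0: L1 = 10/3
  x1 = 0, x2 = 5: L1 = 5
x* = (10/3, 0)
||x*||_1 = 10/3.

10/3


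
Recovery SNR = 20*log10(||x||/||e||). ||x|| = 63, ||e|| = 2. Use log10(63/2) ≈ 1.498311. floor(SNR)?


||x||/||e|| = 63/2.
log10(63/2) ≈ 1.498311.
20*log10(||x||/||e||) ≈ 20*1.498311 = 29.96622.
floor(29.96622) = 29.

29


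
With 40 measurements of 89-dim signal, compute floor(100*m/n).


100*m/n = 100*40/89 ≈ 44.9438.
floor = 44.

44


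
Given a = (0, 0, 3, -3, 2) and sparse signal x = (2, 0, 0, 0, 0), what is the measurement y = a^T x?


Non-zero terms: ['0*2']
Products: [0]
y = sum = 0.

0


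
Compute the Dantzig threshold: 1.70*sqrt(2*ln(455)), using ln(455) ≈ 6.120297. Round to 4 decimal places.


ln(455) ≈ 6.120297.
2*ln(n) ≈ 12.240594.
sqrt(2*ln(n)) ≈ sqrt(12.240594) ≈ 3.498656.
threshold ≈ 1.70*3.498656 = 5.9477152 ≈ 5.9477.

5.9477


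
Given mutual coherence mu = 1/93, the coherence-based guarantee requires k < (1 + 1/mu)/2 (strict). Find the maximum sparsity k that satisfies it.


1/mu = 93.
1 + 1/mu = 94.
(1 + 1/mu)/2 = 47 is an integer and the inequality is strict, so k_max = 47 - 1 = 46.

46


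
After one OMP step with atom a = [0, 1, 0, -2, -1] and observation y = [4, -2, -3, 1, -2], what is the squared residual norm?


a^T a = 6.
a^T y = -2.
coeff = -2/6 = -1/3.
||r||^2 = 100/3.

100/3


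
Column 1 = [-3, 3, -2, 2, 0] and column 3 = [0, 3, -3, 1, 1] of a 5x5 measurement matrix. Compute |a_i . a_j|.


Inner product: -3*0 + 3*3 + -2*-3 + 2*1 + 0*1
Products: [0, 9, 6, 2, 0]
Sum = 17.
|dot| = 17.

17


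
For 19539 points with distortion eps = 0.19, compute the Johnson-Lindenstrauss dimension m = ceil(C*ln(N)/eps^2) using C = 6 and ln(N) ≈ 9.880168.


ln(19539) ≈ 9.880168.
eps^2 = 0.19^2 = 0.0361.
C*ln(N)/eps^2 ≈ 6*9.880168/0.0361 ≈ 1642.1332.
m = ceil(1642.1332) = 1643.

1643


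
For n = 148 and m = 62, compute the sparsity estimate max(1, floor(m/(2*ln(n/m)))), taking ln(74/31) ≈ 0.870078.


n/m = 148/62 = 74/31.
ln(n/m) ≈ 0.870078.
2*ln(n/m) ≈ 1.740156.
m/(2*ln(n/m)) ≈ 62/1.740156 ≈ 35.629.
floor = 35.
k_max = max(1, 35) = 35.

35


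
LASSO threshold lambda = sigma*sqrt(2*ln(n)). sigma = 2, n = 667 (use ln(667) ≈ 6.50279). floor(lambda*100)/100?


ln(667) ≈ 6.50279.
2*ln(n) ≈ 13.00558.
sqrt(2*ln(n)) ≈ sqrt(13.00558) ≈ 3.606325.
lambda ≈ 2*3.606325 = 7.21265.
floor(lambda*100)/100 = 7.21.

7.21


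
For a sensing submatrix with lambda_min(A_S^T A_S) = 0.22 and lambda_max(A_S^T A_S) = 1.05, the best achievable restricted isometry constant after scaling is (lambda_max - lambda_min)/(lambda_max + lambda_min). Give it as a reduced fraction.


lambda_max - lambda_min = 1.05 - 0.22 = 0.83.
lambda_max + lambda_min = 1.05 + 0.22 = 1.27.
delta = 0.83/1.27 = 83/127.

83/127


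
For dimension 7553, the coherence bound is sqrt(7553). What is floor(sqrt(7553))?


86^2 = 7396 <= 7553 < 7569 = 87^2, so 86 <= sqrt(7553) < 87.
floor(sqrt(7553)) = 86.

86


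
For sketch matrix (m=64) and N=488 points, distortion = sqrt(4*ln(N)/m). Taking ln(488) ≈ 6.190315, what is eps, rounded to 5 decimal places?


ln(488) ≈ 6.190315.
4*ln(N)/m ≈ 4*6.190315/64 ≈ 0.38689469.
eps = sqrt(0.38689469) ≈ 0.6220086 ≈ 0.62201.

0.62201


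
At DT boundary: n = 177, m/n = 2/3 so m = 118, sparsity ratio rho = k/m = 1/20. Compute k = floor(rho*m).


m = 2/3*177 = 118.
rho = 1/20.
rho*m = 1/20*118 = 5.9.
k = floor(5.9) = 5.

5


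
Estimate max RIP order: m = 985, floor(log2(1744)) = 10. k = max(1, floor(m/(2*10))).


floor(log2(1744)) = 10.
2*10 = 20.
m/(2*floor(log2(n))) = 985/20 ≈ 49.25.
floor = 49.
k = max(1, 49) = 49.

49


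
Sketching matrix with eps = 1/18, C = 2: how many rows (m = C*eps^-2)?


1/eps = 18.
(1/eps)^2 = 324.
m = 2*324 = 648.

648


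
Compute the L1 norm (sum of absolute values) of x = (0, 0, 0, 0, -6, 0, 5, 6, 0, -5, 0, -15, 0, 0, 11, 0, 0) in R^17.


Non-zero entries: [(4, -6), (6, 5), (7, 6), (9, -5), (11, -15), (14, 11)]
Absolute values: [6, 5, 6, 5, 15, 11]
||x||_1 = sum = 48.

48


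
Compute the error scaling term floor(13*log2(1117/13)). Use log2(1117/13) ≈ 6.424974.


log2(n/k) = log2(1117/13) ≈ 6.424974.
k*log2(n/k) ≈ 13*6.424974 = 83.524662.
floor(83.524662) = 83.

83


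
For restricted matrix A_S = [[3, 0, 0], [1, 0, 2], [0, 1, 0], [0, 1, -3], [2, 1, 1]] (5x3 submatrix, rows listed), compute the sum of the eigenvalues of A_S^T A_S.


Sum of eigenvalues of A_S^T A_S = trace(A_S^T A_S) = sum of squared column norms of A_S.
A_S^T A_S diagonal: [14, 3, 14].
trace = 14 + 3 + 14 = 31.

31


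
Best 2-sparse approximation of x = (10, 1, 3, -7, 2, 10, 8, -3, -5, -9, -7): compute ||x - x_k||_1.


Sorted |x_i| descending: [10, 10, 9, 8, 7, 7, 5, 3, 3, 2, 1]
Keep top 2: [10, 10]
Tail entries: [9, 8, 7, 7, 5, 3, 3, 2, 1]
L1 error = sum of tail = 45.

45


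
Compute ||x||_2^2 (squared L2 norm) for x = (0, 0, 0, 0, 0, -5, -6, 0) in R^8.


Non-zero entries: [(5, -5), (6, -6)]
Squares: [25, 36]
||x||_2^2 = sum = 61.

61


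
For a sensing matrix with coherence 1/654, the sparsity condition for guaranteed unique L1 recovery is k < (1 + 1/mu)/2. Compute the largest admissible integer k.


1/mu = 654.
1 + 1/mu = 655.
(1 + 1/mu)/2 = 327.5 is not an integer, so k_max = floor(327.5) = 327.

327


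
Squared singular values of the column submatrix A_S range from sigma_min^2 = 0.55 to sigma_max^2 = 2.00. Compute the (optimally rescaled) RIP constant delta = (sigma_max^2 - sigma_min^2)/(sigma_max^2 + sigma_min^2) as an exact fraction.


lambda_max - lambda_min = 2.00 - 0.55 = 1.45.
lambda_max + lambda_min = 2.00 + 0.55 = 2.55.
delta = 1.45/2.55 = 145/255 = 29/51.

29/51


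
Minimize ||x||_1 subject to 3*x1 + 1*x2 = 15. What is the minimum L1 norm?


Axis intercepts:
  x1 = 5, x2 = 0: L1 = 5
  x1 = 0, x2 = 15: L1 = 15
x* = (5, 0)
||x*||_1 = 5.

5


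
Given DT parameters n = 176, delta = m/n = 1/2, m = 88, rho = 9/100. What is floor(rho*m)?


m = 1/2*176 = 88.
rho = 9/100.
rho*m = 9/100*88 = 7.92.
k = floor(7.92) = 7.

7


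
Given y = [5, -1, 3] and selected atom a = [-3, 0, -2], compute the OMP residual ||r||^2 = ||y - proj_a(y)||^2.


a^T a = 13.
a^T y = -21.
coeff = -21/13 = -21/13.
||r||^2 = 14/13.

14/13


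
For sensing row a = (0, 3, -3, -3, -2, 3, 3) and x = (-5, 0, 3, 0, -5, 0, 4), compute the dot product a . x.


Non-zero terms: ['0*-5', '-3*3', '-2*-5', '3*4']
Products: [0, -9, 10, 12]
y = sum = 13.

13


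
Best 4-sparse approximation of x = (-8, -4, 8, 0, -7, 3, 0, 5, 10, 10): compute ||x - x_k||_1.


Sorted |x_i| descending: [10, 10, 8, 8, 7, 5, 4, 3, 0, 0]
Keep top 4: [10, 10, 8, 8]
Tail entries: [7, 5, 4, 3, 0, 0]
L1 error = sum of tail = 19.

19


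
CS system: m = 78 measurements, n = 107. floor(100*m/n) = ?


100*m/n = 100*78/107 ≈ 72.8972.
floor = 72.

72


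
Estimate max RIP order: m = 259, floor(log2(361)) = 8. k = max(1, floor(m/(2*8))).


floor(log2(361)) = 8.
2*8 = 16.
m/(2*floor(log2(n))) = 259/16 ≈ 16.1875.
floor = 16.
k = max(1, 16) = 16.

16


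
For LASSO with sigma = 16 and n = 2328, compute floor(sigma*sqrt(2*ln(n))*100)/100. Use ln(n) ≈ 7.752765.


ln(2328) ≈ 7.752765.
2*ln(n) ≈ 15.50553.
sqrt(2*ln(n)) ≈ sqrt(15.50553) ≈ 3.937706.
lambda ≈ 16*3.937706 = 63.003296.
floor(lambda*100)/100 = 63.00.

63.00


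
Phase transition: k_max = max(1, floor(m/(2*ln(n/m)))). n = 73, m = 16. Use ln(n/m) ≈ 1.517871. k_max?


n/m = 73/16.
ln(n/m) ≈ 1.517871.
2*ln(n/m) ≈ 3.035742.
m/(2*ln(n/m)) ≈ 16/3.035742 ≈ 5.2705.
floor = 5.
k_max = max(1, 5) = 5.

5


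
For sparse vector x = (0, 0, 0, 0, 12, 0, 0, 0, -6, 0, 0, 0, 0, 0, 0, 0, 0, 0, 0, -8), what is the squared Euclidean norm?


Non-zero entries: [(4, 12), (8, -6), (19, -8)]
Squares: [144, 36, 64]
||x||_2^2 = sum = 244.

244


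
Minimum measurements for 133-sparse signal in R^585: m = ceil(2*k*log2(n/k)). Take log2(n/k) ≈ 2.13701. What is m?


log2(n/k) = log2(585/133) ≈ 2.13701.
2*k*log2(n/k) ≈ 2*133*2.13701 = 568.44466.
m = ceil(568.44466) = 569.

569


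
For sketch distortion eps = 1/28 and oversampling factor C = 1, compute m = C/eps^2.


1/eps = 28.
(1/eps)^2 = 784.
m = 1*784 = 784.

784


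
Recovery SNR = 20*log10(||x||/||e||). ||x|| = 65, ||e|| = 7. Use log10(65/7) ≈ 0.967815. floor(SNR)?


||x||/||e|| = 65/7.
log10(65/7) ≈ 0.967815.
20*log10(||x||/||e||) ≈ 20*0.967815 = 19.3563.
floor(19.3563) = 19.

19


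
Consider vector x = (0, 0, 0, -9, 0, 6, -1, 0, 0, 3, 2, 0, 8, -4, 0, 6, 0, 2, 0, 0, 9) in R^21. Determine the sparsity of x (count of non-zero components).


Non-zero positions: [3, 5, 6, 9, 10, 12, 13, 15, 17, 20].
Sparsity = 10.

10


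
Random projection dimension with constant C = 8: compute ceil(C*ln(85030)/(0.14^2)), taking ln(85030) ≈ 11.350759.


ln(85030) ≈ 11.350759.
eps^2 = 0.14^2 = 0.0196.
C*ln(N)/eps^2 ≈ 8*11.350759/0.0196 ≈ 4632.9629.
m = ceil(4632.9629) = 4633.

4633


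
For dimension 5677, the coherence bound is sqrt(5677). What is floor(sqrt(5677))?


75^2 = 5625 <= 5677 < 5776 = 76^2, so 75 <= sqrt(5677) < 76.
floor(sqrt(5677)) = 75.

75


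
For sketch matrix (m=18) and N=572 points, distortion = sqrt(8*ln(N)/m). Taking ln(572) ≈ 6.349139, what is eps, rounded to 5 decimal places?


ln(572) ≈ 6.349139.
8*ln(N)/m ≈ 8*6.349139/18 ≈ 2.82183956.
eps = sqrt(2.82183956) ≈ 1.6798332 ≈ 1.67983.

1.67983


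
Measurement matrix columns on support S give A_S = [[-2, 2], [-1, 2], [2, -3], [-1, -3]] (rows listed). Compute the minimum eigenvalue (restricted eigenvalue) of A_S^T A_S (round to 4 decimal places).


A_S^T A_S = [[10, -9], [-9, 26]].
trace = 36.
det = 179.
disc = trace^2 - 4*det = 1296 - 4*179 = 580.
sqrt(580) ≈ 24.083189.
lam_min = (36 - sqrt(580))/2 ≈ (36 - 24.083189)/2 = 5.9584055 ≈ 5.9584.

5.9584


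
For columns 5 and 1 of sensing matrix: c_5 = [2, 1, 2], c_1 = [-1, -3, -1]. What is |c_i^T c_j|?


Inner product: 2*-1 + 1*-3 + 2*-1
Products: [-2, -3, -2]
Sum = -7.
|dot| = 7.

7


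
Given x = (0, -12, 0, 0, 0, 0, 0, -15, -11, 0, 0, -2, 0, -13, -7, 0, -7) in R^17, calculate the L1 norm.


Non-zero entries: [(1, -12), (7, -15), (8, -11), (11, -2), (13, -13), (14, -7), (16, -7)]
Absolute values: [12, 15, 11, 2, 13, 7, 7]
||x||_1 = sum = 67.

67


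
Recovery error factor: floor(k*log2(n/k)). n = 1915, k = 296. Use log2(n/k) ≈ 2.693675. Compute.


log2(n/k) = log2(1915/296) ≈ 2.693675.
k*log2(n/k) ≈ 296*2.693675 = 797.3278.
floor(797.3278) = 797.

797


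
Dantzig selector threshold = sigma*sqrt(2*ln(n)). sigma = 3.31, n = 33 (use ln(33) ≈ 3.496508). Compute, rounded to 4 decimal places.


ln(33) ≈ 3.496508.
2*ln(n) ≈ 6.993016.
sqrt(2*ln(n)) ≈ sqrt(6.993016) ≈ 2.644431.
threshold ≈ 3.31*2.644431 = 8.75306661 ≈ 8.7531.

8.7531


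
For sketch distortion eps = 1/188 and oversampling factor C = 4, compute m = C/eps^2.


1/eps = 188.
(1/eps)^2 = 35344.
m = 4*35344 = 141376.

141376


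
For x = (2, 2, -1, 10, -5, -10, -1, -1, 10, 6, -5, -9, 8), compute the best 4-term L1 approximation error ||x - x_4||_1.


Sorted |x_i| descending: [10, 10, 10, 9, 8, 6, 5, 5, 2, 2, 1, 1, 1]
Keep top 4: [10, 10, 10, 9]
Tail entries: [8, 6, 5, 5, 2, 2, 1, 1, 1]
L1 error = sum of tail = 31.

31


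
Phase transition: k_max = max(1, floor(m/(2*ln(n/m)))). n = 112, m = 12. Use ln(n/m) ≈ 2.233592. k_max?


n/m = 112/12 = 28/3.
ln(n/m) ≈ 2.233592.
2*ln(n/m) ≈ 4.467184.
m/(2*ln(n/m)) ≈ 12/4.467184 ≈ 2.6863.
floor = 2.
k_max = max(1, 2) = 2.

2


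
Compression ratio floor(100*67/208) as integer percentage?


100*m/n = 100*67/208 ≈ 32.2115.
floor = 32.

32


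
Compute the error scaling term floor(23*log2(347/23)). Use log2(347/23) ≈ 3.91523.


log2(n/k) = log2(347/23) ≈ 3.91523.
k*log2(n/k) ≈ 23*3.91523 = 90.05029.
floor(90.05029) = 90.

90


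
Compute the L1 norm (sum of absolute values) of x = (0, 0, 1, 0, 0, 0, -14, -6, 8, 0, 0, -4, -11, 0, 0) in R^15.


Non-zero entries: [(2, 1), (6, -14), (7, -6), (8, 8), (11, -4), (12, -11)]
Absolute values: [1, 14, 6, 8, 4, 11]
||x||_1 = sum = 44.

44


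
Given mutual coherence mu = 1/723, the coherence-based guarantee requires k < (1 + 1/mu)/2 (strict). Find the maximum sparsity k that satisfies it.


1/mu = 723.
1 + 1/mu = 724.
(1 + 1/mu)/2 = 362 is an integer and the inequality is strict, so k_max = 362 - 1 = 361.

361


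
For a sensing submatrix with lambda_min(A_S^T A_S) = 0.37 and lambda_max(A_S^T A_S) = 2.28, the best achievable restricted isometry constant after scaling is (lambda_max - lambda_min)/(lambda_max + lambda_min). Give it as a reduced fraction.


lambda_max - lambda_min = 2.28 - 0.37 = 1.91.
lambda_max + lambda_min = 2.28 + 0.37 = 2.65.
delta = 1.91/2.65 = 191/265.

191/265


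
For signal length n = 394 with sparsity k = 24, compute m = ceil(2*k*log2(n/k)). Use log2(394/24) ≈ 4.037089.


log2(n/k) = log2(394/24) ≈ 4.037089.
2*k*log2(n/k) ≈ 2*24*4.037089 = 193.780272.
m = ceil(193.780272) = 194.

194


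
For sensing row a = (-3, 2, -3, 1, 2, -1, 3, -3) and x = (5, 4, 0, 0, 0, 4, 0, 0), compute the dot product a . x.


Non-zero terms: ['-3*5', '2*4', '-1*4']
Products: [-15, 8, -4]
y = sum = -11.

-11


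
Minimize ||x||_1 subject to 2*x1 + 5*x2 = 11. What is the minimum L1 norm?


Axis intercepts:
  x1 = 11/2, x2 = 0: L1 = 11/2
  x1 = 0, x2 = 11/5: L1 = 11/5
x* = (0, 11/5)
||x*||_1 = 11/5.

11/5


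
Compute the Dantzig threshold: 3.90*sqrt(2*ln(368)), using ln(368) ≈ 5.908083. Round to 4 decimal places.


ln(368) ≈ 5.908083.
2*ln(n) ≈ 11.816166.
sqrt(2*ln(n)) ≈ sqrt(11.816166) ≈ 3.437465.
threshold ≈ 3.90*3.437465 = 13.4061135 ≈ 13.4061.

13.4061


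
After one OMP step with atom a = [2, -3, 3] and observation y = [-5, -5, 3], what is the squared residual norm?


a^T a = 22.
a^T y = 14.
coeff = 14/22 = 7/11.
||r||^2 = 551/11.

551/11


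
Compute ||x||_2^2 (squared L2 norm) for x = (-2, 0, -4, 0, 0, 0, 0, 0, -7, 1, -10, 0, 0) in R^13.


Non-zero entries: [(0, -2), (2, -4), (8, -7), (9, 1), (10, -10)]
Squares: [4, 16, 49, 1, 100]
||x||_2^2 = sum = 170.

170


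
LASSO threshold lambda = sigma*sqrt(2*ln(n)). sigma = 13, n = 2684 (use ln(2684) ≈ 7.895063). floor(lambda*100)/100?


ln(2684) ≈ 7.895063.
2*ln(n) ≈ 15.790126.
sqrt(2*ln(n)) ≈ sqrt(15.790126) ≈ 3.973679.
lambda ≈ 13*3.973679 = 51.657827.
floor(lambda*100)/100 = 51.65.

51.65


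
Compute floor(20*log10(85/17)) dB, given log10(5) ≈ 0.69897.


||x||/||e|| = 85/17 = 5.
log10(5) ≈ 0.69897.
20*log10(||x||/||e||) ≈ 20*0.69897 = 13.9794.
floor(13.9794) = 13.

13


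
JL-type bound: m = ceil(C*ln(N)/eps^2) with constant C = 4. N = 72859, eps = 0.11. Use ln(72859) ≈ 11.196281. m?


ln(72859) ≈ 11.196281.
eps^2 = 0.11^2 = 0.0121.
C*ln(N)/eps^2 ≈ 4*11.196281/0.0121 ≈ 3701.2499.
m = ceil(3701.2499) = 3702.

3702


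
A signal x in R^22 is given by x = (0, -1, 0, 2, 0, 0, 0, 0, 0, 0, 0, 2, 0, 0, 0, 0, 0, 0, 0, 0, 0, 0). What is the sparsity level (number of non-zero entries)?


Non-zero positions: [1, 3, 11].
Sparsity = 3.

3


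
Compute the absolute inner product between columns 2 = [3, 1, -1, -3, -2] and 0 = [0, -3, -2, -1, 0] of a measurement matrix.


Inner product: 3*0 + 1*-3 + -1*-2 + -3*-1 + -2*0
Products: [0, -3, 2, 3, 0]
Sum = 2.
|dot| = 2.

2


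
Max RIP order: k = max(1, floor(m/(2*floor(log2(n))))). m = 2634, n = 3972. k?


floor(log2(3972)) = 11.
2*11 = 22.
m/(2*floor(log2(n))) = 2634/22 ≈ 119.7273.
floor = 119.
k = max(1, 119) = 119.

119


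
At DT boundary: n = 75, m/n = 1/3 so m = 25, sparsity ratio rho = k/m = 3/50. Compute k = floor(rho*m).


m = 1/3*75 = 25.
rho = 3/50.
rho*m = 3/50*25 = 1.5.
k = floor(1.5) = 1.

1


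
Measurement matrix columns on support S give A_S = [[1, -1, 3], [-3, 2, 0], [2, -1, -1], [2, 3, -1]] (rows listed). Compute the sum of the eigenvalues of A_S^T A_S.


Sum of eigenvalues of A_S^T A_S = trace(A_S^T A_S) = sum of squared column norms of A_S.
A_S^T A_S diagonal: [18, 15, 11].
trace = 18 + 15 + 11 = 44.

44
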